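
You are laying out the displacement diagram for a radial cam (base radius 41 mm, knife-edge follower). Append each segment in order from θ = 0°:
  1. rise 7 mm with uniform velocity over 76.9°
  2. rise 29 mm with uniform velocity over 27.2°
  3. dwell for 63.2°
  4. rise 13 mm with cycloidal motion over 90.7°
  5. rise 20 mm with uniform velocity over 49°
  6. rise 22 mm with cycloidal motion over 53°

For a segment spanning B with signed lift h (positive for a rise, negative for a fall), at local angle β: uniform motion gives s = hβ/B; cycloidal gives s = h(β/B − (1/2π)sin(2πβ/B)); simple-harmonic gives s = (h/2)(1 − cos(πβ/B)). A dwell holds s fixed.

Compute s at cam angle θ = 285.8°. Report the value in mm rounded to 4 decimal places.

seg 1 [0°–76.9°] uniform, h=7: full span → s += 7 → s = 7.0000
seg 2 [76.9°–104.1°] uniform, h=29: full span → s += 29 → s = 36.0000
seg 3 [104.1°–167.3°] dwell: s stays 36.0000
seg 4 [167.3°–258°] cycloidal, h=13: full span → s += 13 → s = 49.0000
seg 5 [258°–307°] uniform, h=20: θ=285.8° here. β=27.8, B=49. 20·27.8/49 = 11.3469 → s = 60.3469

60.3469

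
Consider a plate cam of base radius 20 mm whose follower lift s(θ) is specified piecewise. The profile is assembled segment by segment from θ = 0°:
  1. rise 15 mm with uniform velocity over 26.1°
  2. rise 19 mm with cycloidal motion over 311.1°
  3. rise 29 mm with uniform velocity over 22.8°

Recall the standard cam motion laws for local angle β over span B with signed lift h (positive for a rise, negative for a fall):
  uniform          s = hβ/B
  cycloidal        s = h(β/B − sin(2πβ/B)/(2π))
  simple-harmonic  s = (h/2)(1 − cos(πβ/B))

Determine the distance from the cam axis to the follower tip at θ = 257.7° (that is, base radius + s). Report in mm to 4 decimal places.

seg 1 [0°–26.1°] uniform, h=15: full span → s += 15 → s = 15.0000
seg 2 [26.1°–337.2°] cycloidal, h=19: θ=257.7° here. β=231.6, B=311.1. 19·(0.7445 − sin(2π·0.7445)/(2π)) = 17.1668 → s = 32.1668
radial distance = base radius + s = 20 + 32.1668 = 52.1668

52.1668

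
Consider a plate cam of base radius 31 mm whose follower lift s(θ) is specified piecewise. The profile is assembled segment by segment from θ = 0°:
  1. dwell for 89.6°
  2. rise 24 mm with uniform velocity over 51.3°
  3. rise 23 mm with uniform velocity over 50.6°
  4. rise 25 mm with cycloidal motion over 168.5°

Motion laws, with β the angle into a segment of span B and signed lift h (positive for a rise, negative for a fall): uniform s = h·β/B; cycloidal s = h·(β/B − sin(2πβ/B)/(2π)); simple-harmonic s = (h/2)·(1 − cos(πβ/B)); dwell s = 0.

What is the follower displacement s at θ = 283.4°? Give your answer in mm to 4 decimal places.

seg 1 [0°–89.6°] dwell: s stays 0.0000
seg 2 [89.6°–140.9°] uniform, h=24: full span → s += 24 → s = 24.0000
seg 3 [140.9°–191.5°] uniform, h=23: full span → s += 23 → s = 47.0000
seg 4 [191.5°–360°] cycloidal, h=25: θ=283.4° here. β=91.9, B=168.5. 25·(0.5454 − sin(2π·0.5454)/(2π)) = 14.7547 → s = 61.7547

61.7547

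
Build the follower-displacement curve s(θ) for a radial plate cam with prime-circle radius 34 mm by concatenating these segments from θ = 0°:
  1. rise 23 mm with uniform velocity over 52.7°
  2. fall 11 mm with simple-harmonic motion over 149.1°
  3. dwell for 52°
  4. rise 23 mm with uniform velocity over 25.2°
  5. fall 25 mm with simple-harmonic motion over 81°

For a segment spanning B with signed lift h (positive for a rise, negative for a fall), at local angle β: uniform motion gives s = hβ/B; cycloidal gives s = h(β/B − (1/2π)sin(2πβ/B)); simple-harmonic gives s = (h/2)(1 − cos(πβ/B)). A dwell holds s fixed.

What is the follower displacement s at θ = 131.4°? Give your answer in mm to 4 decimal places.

seg 1 [0°–52.7°] uniform, h=23: full span → s += 23 → s = 23.0000
seg 2 [52.7°–201.8°] simple-harmonic, h=-11: θ=131.4° here. β=78.7, B=149.1. -11/2·(1 − cos(π·0.5278)) = -5.9803 → s = 17.0197

17.0197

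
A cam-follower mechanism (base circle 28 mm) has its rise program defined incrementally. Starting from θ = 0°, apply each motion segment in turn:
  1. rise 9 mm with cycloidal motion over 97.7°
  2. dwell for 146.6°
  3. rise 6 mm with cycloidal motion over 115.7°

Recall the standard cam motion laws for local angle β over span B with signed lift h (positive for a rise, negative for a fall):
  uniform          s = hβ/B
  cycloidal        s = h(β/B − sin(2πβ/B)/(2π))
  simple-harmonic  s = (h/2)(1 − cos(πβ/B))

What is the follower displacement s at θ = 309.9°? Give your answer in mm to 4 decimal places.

seg 1 [0°–97.7°] cycloidal, h=9: full span → s += 9 → s = 9.0000
seg 2 [97.7°–244.3°] dwell: s stays 9.0000
seg 3 [244.3°–360°] cycloidal, h=6: θ=309.9° here. β=65.6, B=115.7. 6·(0.5670 − sin(2π·0.5670)/(2π)) = 3.7920 → s = 12.7920

12.7920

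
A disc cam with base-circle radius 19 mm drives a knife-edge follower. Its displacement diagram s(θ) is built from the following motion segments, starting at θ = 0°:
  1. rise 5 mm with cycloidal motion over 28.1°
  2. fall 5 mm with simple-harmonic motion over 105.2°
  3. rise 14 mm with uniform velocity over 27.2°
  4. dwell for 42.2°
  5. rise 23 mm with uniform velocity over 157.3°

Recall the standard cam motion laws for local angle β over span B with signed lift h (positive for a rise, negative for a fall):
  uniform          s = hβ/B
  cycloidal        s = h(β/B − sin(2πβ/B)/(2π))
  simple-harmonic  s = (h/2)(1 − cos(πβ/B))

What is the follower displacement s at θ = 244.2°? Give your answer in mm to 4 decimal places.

seg 1 [0°–28.1°] cycloidal, h=5: full span → s += 5 → s = 5.0000
seg 2 [28.1°–133.3°] simple-harmonic, h=-5: full span → s += -5 → s = 0.0000
seg 3 [133.3°–160.5°] uniform, h=14: full span → s += 14 → s = 14.0000
seg 4 [160.5°–202.7°] dwell: s stays 14.0000
seg 5 [202.7°–360°] uniform, h=23: θ=244.2° here. β=41.5, B=157.3. 23·41.5/157.3 = 6.0680 → s = 20.0680

20.0680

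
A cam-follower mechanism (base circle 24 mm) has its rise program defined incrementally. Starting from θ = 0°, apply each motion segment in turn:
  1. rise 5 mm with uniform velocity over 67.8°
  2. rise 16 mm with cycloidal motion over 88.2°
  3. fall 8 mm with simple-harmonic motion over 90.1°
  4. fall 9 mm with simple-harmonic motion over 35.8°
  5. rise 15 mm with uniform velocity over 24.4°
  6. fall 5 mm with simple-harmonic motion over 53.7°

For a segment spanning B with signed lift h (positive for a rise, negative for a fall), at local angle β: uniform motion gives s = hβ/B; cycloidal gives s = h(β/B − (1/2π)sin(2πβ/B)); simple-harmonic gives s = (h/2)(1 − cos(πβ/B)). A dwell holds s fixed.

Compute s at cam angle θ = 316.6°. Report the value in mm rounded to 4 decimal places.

seg 1 [0°–67.8°] uniform, h=5: full span → s += 5 → s = 5.0000
seg 2 [67.8°–156°] cycloidal, h=16: full span → s += 16 → s = 21.0000
seg 3 [156°–246.1°] simple-harmonic, h=-8: full span → s += -8 → s = 13.0000
seg 4 [246.1°–281.9°] simple-harmonic, h=-9: full span → s += -9 → s = 4.0000
seg 5 [281.9°–306.3°] uniform, h=15: full span → s += 15 → s = 19.0000
seg 6 [306.3°–360°] simple-harmonic, h=-5: θ=316.6° here. β=10.3, B=53.7. -5/2·(1 − cos(π·0.1918)) = -0.4403 → s = 18.5597

18.5597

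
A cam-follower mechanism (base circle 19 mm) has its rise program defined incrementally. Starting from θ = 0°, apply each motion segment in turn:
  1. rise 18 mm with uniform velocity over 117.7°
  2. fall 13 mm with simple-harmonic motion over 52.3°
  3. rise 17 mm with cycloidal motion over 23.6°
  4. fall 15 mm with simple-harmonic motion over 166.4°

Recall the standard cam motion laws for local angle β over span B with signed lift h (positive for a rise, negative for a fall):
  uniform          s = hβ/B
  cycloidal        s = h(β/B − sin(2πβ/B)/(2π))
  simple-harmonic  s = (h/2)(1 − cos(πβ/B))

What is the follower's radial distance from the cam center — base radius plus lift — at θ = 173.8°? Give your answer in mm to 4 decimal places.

seg 1 [0°–117.7°] uniform, h=18: full span → s += 18 → s = 18.0000
seg 2 [117.7°–170°] simple-harmonic, h=-13: full span → s += -13 → s = 5.0000
seg 3 [170°–193.6°] cycloidal, h=17: θ=173.8° here. β=3.8, B=23.6. 17·(0.1610 − sin(2π·0.1610)/(2π)) = 0.4436 → s = 5.4436
radial distance = base radius + s = 19 + 5.4436 = 24.4436

24.4436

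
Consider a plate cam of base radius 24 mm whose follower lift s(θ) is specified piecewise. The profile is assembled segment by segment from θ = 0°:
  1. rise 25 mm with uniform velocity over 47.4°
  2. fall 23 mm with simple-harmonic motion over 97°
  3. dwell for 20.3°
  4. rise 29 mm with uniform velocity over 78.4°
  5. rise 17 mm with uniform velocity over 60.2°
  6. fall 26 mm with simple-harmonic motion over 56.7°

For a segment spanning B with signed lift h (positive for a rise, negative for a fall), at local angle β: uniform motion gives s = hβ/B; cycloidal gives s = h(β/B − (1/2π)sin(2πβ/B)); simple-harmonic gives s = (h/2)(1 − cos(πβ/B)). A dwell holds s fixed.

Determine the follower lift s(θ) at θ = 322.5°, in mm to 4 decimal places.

seg 1 [0°–47.4°] uniform, h=25: full span → s += 25 → s = 25.0000
seg 2 [47.4°–144.4°] simple-harmonic, h=-23: full span → s += -23 → s = 2.0000
seg 3 [144.4°–164.7°] dwell: s stays 2.0000
seg 4 [164.7°–243.1°] uniform, h=29: full span → s += 29 → s = 31.0000
seg 5 [243.1°–303.3°] uniform, h=17: full span → s += 17 → s = 48.0000
seg 6 [303.3°–360°] simple-harmonic, h=-26: θ=322.5° here. β=19.2, B=56.7. -26/2·(1 − cos(π·0.3386)) = -6.6880 → s = 41.3120

41.3120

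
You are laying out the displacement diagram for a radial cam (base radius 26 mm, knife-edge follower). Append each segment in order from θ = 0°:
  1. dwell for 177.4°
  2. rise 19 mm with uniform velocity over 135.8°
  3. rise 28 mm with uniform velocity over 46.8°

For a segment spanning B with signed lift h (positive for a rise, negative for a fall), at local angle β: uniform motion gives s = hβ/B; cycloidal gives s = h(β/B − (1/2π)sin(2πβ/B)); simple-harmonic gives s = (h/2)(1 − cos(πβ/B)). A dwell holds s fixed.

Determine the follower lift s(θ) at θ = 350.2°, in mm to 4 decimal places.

seg 1 [0°–177.4°] dwell: s stays 0.0000
seg 2 [177.4°–313.2°] uniform, h=19: full span → s += 19 → s = 19.0000
seg 3 [313.2°–360°] uniform, h=28: θ=350.2° here. β=37, B=46.8. 28·37/46.8 = 22.1368 → s = 41.1368

41.1368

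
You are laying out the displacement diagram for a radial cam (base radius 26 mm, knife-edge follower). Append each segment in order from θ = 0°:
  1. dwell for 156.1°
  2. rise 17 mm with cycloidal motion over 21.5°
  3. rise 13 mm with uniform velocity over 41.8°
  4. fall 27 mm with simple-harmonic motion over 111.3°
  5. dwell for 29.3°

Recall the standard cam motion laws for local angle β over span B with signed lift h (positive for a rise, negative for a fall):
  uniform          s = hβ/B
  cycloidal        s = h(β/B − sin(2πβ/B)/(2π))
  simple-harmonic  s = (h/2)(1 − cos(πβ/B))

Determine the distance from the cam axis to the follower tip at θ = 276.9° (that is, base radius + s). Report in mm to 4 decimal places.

seg 1 [0°–156.1°] dwell: s stays 0.0000
seg 2 [156.1°–177.6°] cycloidal, h=17: full span → s += 17 → s = 17.0000
seg 3 [177.6°–219.4°] uniform, h=13: full span → s += 13 → s = 30.0000
seg 4 [219.4°–330.7°] simple-harmonic, h=-27: θ=276.9° here. β=57.5, B=111.3. -27/2·(1 − cos(π·0.5166)) = -14.2046 → s = 15.7954
radial distance = base radius + s = 26 + 15.7954 = 41.7954

41.7954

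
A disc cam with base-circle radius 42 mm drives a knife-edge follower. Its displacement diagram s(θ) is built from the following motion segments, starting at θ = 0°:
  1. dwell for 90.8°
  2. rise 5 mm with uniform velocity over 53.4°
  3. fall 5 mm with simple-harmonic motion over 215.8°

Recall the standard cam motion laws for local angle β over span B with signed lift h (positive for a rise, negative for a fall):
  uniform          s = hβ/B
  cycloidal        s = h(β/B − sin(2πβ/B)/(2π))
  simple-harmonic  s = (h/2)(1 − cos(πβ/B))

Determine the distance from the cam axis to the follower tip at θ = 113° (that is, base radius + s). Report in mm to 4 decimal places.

seg 1 [0°–90.8°] dwell: s stays 0.0000
seg 2 [90.8°–144.2°] uniform, h=5: θ=113° here. β=22.2, B=53.4. 5·22.2/53.4 = 2.0787 → s = 2.0787
radial distance = base radius + s = 42 + 2.0787 = 44.0787

44.0787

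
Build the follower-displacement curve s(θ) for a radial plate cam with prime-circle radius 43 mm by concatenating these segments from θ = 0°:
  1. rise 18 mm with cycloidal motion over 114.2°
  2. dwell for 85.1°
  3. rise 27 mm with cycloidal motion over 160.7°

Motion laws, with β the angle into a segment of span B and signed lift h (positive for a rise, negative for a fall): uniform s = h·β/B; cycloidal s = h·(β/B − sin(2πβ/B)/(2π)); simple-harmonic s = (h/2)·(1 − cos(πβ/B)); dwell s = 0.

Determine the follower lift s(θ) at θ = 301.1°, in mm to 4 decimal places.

seg 1 [0°–114.2°] cycloidal, h=18: full span → s += 18 → s = 18.0000
seg 2 [114.2°–199.3°] dwell: s stays 18.0000
seg 3 [199.3°–360°] cycloidal, h=27: θ=301.1° here. β=101.8, B=160.7. 27·(0.6335 − sin(2π·0.6335)/(2π)) = 20.3000 → s = 38.3000

38.3000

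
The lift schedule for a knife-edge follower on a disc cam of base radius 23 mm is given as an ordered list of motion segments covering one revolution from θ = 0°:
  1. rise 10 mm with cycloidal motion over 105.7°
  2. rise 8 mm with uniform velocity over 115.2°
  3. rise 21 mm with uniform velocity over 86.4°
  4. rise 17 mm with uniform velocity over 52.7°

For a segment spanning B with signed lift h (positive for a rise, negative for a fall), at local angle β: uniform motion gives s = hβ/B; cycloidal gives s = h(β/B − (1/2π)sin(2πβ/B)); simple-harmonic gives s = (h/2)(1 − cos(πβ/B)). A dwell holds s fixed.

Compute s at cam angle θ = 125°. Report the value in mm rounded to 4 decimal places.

seg 1 [0°–105.7°] cycloidal, h=10: full span → s += 10 → s = 10.0000
seg 2 [105.7°–220.9°] uniform, h=8: θ=125° here. β=19.3, B=115.2. 8·19.3/115.2 = 1.3403 → s = 11.3403

11.3403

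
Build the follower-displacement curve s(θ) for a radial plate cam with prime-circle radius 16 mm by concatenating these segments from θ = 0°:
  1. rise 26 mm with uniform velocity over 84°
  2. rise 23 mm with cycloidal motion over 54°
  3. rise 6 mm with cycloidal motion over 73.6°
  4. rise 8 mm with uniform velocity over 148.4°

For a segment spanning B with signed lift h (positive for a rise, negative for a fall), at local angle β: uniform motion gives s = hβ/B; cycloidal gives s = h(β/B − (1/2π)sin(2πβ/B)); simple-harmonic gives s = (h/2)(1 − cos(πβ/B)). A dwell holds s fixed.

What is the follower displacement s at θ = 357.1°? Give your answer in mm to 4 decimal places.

seg 1 [0°–84°] uniform, h=26: full span → s += 26 → s = 26.0000
seg 2 [84°–138°] cycloidal, h=23: full span → s += 23 → s = 49.0000
seg 3 [138°–211.6°] cycloidal, h=6: full span → s += 6 → s = 55.0000
seg 4 [211.6°–360°] uniform, h=8: θ=357.1° here. β=145.5, B=148.4. 8·145.5/148.4 = 7.8437 → s = 62.8437

62.8437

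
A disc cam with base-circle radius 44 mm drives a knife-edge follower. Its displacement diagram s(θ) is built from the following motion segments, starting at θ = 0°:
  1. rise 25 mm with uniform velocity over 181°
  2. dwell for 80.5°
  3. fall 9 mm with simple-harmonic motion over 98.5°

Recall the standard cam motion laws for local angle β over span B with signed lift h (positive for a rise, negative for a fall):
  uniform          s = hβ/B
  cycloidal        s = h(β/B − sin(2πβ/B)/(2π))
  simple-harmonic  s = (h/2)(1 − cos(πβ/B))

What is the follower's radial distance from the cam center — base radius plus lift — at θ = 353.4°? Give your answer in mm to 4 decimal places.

seg 1 [0°–181°] uniform, h=25: full span → s += 25 → s = 25.0000
seg 2 [181°–261.5°] dwell: s stays 25.0000
seg 3 [261.5°–360°] simple-harmonic, h=-9: θ=353.4° here. β=91.9, B=98.5. -9/2·(1 − cos(π·0.9330)) = -8.9007 → s = 16.0993
radial distance = base radius + s = 44 + 16.0993 = 60.0993

60.0993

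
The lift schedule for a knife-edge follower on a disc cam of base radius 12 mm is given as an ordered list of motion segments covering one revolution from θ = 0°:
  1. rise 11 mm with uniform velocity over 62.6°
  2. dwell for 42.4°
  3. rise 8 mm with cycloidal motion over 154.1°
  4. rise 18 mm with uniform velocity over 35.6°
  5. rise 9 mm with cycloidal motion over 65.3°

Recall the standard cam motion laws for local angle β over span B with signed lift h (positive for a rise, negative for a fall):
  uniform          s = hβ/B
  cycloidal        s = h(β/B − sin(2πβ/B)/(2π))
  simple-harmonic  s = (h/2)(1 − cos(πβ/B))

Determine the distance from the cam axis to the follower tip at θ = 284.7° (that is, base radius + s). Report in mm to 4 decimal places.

seg 1 [0°–62.6°] uniform, h=11: full span → s += 11 → s = 11.0000
seg 2 [62.6°–105°] dwell: s stays 11.0000
seg 3 [105°–259.1°] cycloidal, h=8: full span → s += 8 → s = 19.0000
seg 4 [259.1°–294.7°] uniform, h=18: θ=284.7° here. β=25.6, B=35.6. 18·25.6/35.6 = 12.9438 → s = 31.9438
radial distance = base radius + s = 12 + 31.9438 = 43.9438

43.9438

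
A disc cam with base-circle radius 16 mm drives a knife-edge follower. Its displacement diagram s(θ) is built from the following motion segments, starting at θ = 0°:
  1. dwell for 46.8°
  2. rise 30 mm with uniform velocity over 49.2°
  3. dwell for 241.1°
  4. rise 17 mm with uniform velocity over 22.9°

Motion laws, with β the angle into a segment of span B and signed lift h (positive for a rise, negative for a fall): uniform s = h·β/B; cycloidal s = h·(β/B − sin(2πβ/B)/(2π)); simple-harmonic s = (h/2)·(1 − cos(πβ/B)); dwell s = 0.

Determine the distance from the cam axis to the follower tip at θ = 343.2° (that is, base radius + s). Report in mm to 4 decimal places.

seg 1 [0°–46.8°] dwell: s stays 0.0000
seg 2 [46.8°–96°] uniform, h=30: full span → s += 30 → s = 30.0000
seg 3 [96°–337.1°] dwell: s stays 30.0000
seg 4 [337.1°–360°] uniform, h=17: θ=343.2° here. β=6.1, B=22.9. 17·6.1/22.9 = 4.5284 → s = 34.5284
radial distance = base radius + s = 16 + 34.5284 = 50.5284

50.5284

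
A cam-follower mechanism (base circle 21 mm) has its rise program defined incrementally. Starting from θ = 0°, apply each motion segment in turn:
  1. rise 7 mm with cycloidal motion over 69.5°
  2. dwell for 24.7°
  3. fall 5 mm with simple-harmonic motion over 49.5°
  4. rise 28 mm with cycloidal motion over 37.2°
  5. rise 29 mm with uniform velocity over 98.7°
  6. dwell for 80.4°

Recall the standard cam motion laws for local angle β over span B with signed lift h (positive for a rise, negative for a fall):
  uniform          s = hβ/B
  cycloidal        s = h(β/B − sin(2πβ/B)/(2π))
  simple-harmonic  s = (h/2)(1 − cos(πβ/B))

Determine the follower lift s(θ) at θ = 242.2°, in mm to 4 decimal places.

seg 1 [0°–69.5°] cycloidal, h=7: full span → s += 7 → s = 7.0000
seg 2 [69.5°–94.2°] dwell: s stays 7.0000
seg 3 [94.2°–143.7°] simple-harmonic, h=-5: full span → s += -5 → s = 2.0000
seg 4 [143.7°–180.9°] cycloidal, h=28: full span → s += 28 → s = 30.0000
seg 5 [180.9°–279.6°] uniform, h=29: θ=242.2° here. β=61.3, B=98.7. 29·61.3/98.7 = 18.0111 → s = 48.0111

48.0111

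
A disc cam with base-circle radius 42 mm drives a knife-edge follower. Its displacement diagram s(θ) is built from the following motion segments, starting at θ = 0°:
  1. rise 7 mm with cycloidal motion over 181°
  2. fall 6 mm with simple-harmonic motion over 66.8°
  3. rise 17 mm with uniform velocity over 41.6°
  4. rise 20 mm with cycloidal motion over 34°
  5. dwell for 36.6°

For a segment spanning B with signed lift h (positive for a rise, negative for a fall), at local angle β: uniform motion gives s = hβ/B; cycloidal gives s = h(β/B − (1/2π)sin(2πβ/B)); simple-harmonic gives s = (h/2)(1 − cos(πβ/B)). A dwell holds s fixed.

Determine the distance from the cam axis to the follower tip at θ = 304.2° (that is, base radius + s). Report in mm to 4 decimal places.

seg 1 [0°–181°] cycloidal, h=7: full span → s += 7 → s = 7.0000
seg 2 [181°–247.8°] simple-harmonic, h=-6: full span → s += -6 → s = 1.0000
seg 3 [247.8°–289.4°] uniform, h=17: full span → s += 17 → s = 18.0000
seg 4 [289.4°–323.4°] cycloidal, h=20: θ=304.2° here. β=14.8, B=34. 20·(0.4353 − sin(2π·0.4353)/(2π)) = 7.4471 → s = 25.4471
radial distance = base radius + s = 42 + 25.4471 = 67.4471

67.4471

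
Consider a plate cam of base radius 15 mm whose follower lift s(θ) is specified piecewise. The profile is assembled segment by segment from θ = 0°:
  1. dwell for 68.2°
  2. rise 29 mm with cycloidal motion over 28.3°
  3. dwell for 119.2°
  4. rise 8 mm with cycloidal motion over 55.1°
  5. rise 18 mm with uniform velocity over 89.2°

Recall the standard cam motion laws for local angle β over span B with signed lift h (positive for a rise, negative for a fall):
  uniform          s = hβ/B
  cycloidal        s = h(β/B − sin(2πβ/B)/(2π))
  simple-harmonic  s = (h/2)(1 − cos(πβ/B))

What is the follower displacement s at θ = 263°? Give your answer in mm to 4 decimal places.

seg 1 [0°–68.2°] dwell: s stays 0.0000
seg 2 [68.2°–96.5°] cycloidal, h=29: full span → s += 29 → s = 29.0000
seg 3 [96.5°–215.7°] dwell: s stays 29.0000
seg 4 [215.7°–270.8°] cycloidal, h=8: θ=263° here. β=47.3, B=55.1. 8·(0.8584 − sin(2π·0.8584)/(2π)) = 7.8565 → s = 36.8565

36.8565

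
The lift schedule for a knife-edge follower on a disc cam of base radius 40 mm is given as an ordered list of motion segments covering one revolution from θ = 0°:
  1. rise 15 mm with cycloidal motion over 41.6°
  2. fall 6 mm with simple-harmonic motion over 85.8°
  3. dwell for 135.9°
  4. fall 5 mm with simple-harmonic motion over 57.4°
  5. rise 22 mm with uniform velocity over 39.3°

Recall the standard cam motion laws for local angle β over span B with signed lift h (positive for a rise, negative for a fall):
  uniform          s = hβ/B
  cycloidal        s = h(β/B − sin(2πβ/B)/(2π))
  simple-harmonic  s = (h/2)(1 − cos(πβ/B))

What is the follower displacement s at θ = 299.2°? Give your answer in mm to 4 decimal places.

seg 1 [0°–41.6°] cycloidal, h=15: full span → s += 15 → s = 15.0000
seg 2 [41.6°–127.4°] simple-harmonic, h=-6: full span → s += -6 → s = 9.0000
seg 3 [127.4°–263.3°] dwell: s stays 9.0000
seg 4 [263.3°–320.7°] simple-harmonic, h=-5: θ=299.2° here. β=35.9, B=57.4. -5/2·(1 − cos(π·0.6254)) = -3.4599 → s = 5.5401

5.5401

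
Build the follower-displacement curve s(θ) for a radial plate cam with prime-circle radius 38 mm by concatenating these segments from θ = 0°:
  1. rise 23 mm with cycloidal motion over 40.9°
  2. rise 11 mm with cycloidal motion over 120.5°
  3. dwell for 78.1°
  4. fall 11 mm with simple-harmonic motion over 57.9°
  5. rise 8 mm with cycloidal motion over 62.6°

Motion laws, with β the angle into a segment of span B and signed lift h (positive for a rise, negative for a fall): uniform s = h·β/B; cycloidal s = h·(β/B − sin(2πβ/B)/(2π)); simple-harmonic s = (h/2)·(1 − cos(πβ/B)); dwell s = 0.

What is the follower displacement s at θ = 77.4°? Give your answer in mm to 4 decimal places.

seg 1 [0°–40.9°] cycloidal, h=23: full span → s += 23 → s = 23.0000
seg 2 [40.9°–161.4°] cycloidal, h=11: θ=77.4° here. β=36.5, B=120.5. 11·(0.3029 − sin(2π·0.3029)/(2π)) = 1.6771 → s = 24.6771

24.6771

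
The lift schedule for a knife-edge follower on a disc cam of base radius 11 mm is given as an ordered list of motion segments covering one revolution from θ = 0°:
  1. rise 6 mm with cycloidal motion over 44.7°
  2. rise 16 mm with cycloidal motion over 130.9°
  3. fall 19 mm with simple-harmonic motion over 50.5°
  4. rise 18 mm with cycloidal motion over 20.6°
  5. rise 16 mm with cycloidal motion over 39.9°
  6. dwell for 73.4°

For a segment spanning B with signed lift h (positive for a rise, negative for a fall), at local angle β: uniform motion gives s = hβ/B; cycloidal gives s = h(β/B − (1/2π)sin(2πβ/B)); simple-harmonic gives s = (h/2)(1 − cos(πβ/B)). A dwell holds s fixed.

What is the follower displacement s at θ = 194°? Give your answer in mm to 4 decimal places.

seg 1 [0°–44.7°] cycloidal, h=6: full span → s += 6 → s = 6.0000
seg 2 [44.7°–175.6°] cycloidal, h=16: full span → s += 16 → s = 22.0000
seg 3 [175.6°–226.1°] simple-harmonic, h=-19: θ=194° here. β=18.4, B=50.5. -19/2·(1 − cos(π·0.3644)) = -5.5731 → s = 16.4269

16.4269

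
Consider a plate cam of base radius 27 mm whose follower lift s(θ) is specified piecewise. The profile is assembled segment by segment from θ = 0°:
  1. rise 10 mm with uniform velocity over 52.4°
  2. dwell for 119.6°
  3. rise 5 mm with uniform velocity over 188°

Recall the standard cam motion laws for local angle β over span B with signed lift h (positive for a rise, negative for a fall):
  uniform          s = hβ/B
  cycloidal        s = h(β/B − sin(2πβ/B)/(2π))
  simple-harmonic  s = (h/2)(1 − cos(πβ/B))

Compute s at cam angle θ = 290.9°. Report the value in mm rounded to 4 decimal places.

seg 1 [0°–52.4°] uniform, h=10: full span → s += 10 → s = 10.0000
seg 2 [52.4°–172°] dwell: s stays 10.0000
seg 3 [172°–360°] uniform, h=5: θ=290.9° here. β=118.9, B=188. 5·118.9/188 = 3.1622 → s = 13.1622

13.1622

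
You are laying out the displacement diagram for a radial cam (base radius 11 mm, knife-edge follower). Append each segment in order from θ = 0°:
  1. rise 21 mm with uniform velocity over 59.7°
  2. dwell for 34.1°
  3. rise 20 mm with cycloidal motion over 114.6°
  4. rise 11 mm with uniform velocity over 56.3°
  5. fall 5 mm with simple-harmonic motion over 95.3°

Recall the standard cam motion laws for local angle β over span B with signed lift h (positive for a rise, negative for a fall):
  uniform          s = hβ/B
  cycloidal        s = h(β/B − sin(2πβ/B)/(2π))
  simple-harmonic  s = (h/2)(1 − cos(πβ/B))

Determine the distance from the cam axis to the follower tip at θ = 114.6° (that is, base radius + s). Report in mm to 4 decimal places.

seg 1 [0°–59.7°] uniform, h=21: full span → s += 21 → s = 21.0000
seg 2 [59.7°–93.8°] dwell: s stays 21.0000
seg 3 [93.8°–208.4°] cycloidal, h=20: θ=114.6° here. β=20.8, B=114.6. 20·(0.1815 − sin(2π·0.1815)/(2π)) = 0.7372 → s = 21.7372
radial distance = base radius + s = 11 + 21.7372 = 32.7372

32.7372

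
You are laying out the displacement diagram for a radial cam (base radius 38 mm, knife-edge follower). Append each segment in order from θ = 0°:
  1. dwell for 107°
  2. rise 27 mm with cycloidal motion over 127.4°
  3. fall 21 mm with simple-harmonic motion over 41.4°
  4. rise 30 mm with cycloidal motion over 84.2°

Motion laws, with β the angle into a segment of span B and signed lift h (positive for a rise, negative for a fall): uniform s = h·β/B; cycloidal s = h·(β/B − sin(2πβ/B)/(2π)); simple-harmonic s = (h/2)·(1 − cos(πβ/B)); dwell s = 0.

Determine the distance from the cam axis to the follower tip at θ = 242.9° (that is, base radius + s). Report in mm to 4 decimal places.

seg 1 [0°–107°] dwell: s stays 0.0000
seg 2 [107°–234.4°] cycloidal, h=27: full span → s += 27 → s = 27.0000
seg 3 [234.4°–275.8°] simple-harmonic, h=-21: θ=242.9° here. β=8.5, B=41.4. -21/2·(1 − cos(π·0.2053)) = -2.1095 → s = 24.8905
radial distance = base radius + s = 38 + 24.8905 = 62.8905

62.8905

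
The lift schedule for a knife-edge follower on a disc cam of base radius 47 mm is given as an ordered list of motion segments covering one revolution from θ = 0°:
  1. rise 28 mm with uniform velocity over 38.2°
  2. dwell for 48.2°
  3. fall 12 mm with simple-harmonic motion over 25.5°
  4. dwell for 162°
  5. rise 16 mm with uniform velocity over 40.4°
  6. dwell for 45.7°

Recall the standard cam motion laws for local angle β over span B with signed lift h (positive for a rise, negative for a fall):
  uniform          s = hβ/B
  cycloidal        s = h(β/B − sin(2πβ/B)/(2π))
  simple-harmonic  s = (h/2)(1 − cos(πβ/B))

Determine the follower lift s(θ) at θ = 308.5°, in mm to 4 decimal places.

seg 1 [0°–38.2°] uniform, h=28: full span → s += 28 → s = 28.0000
seg 2 [38.2°–86.4°] dwell: s stays 28.0000
seg 3 [86.4°–111.9°] simple-harmonic, h=-12: full span → s += -12 → s = 16.0000
seg 4 [111.9°–273.9°] dwell: s stays 16.0000
seg 5 [273.9°–314.3°] uniform, h=16: θ=308.5° here. β=34.6, B=40.4. 16·34.6/40.4 = 13.7030 → s = 29.7030

29.7030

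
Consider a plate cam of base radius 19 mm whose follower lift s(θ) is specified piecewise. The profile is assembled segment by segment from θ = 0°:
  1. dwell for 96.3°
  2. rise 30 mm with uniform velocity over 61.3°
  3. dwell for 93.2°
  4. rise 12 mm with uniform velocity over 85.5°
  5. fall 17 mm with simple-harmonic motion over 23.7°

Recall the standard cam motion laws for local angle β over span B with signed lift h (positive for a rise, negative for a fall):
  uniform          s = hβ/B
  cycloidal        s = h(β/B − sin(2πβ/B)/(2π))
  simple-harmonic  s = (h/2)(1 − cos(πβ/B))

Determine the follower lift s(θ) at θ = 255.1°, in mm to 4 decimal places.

seg 1 [0°–96.3°] dwell: s stays 0.0000
seg 2 [96.3°–157.6°] uniform, h=30: full span → s += 30 → s = 30.0000
seg 3 [157.6°–250.8°] dwell: s stays 30.0000
seg 4 [250.8°–336.3°] uniform, h=12: θ=255.1° here. β=4.3, B=85.5. 12·4.3/85.5 = 0.6035 → s = 30.6035

30.6035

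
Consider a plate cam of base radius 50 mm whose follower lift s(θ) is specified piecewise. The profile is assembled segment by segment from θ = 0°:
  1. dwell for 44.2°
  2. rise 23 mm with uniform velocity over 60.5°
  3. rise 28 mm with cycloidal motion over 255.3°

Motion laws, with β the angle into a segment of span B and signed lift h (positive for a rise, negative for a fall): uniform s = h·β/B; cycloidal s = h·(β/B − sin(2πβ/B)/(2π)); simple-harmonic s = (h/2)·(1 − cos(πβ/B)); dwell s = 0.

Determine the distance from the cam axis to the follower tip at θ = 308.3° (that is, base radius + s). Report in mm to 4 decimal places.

seg 1 [0°–44.2°] dwell: s stays 0.0000
seg 2 [44.2°–104.7°] uniform, h=23: full span → s += 23 → s = 23.0000
seg 3 [104.7°–360°] cycloidal, h=28: θ=308.3° here. β=203.6, B=255.3. 28·(0.7975 − sin(2π·0.7975)/(2π)) = 26.5892 → s = 49.5892
radial distance = base radius + s = 50 + 49.5892 = 99.5892

99.5892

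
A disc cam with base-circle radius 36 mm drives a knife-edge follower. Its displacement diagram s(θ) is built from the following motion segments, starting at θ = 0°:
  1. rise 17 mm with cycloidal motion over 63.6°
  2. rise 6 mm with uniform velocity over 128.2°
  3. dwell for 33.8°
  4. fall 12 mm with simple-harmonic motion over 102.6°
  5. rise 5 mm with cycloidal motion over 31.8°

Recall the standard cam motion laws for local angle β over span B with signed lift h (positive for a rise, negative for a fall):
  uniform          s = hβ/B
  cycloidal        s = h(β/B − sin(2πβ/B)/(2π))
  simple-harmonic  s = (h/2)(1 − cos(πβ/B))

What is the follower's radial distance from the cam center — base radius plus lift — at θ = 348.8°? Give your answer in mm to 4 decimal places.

seg 1 [0°–63.6°] cycloidal, h=17: full span → s += 17 → s = 17.0000
seg 2 [63.6°–191.8°] uniform, h=6: full span → s += 6 → s = 23.0000
seg 3 [191.8°–225.6°] dwell: s stays 23.0000
seg 4 [225.6°–328.2°] simple-harmonic, h=-12: full span → s += -12 → s = 11.0000
seg 5 [328.2°–360°] cycloidal, h=5: θ=348.8° here. β=20.6, B=31.8. 5·(0.6478 − sin(2π·0.6478)/(2π)) = 3.8763 → s = 14.8763
radial distance = base radius + s = 36 + 14.8763 = 50.8763

50.8763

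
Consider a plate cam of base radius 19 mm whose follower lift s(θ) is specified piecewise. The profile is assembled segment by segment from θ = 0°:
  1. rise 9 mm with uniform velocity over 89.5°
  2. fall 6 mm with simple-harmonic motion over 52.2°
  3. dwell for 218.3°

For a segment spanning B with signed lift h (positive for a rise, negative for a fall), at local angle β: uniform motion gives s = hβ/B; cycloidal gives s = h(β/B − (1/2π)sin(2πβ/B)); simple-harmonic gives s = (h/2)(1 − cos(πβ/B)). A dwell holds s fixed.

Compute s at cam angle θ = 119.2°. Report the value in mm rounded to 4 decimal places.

seg 1 [0°–89.5°] uniform, h=9: full span → s += 9 → s = 9.0000
seg 2 [89.5°–141.7°] simple-harmonic, h=-6: θ=119.2° here. β=29.7, B=52.2. -6/2·(1 − cos(π·0.5690)) = -3.6449 → s = 5.3551

5.3551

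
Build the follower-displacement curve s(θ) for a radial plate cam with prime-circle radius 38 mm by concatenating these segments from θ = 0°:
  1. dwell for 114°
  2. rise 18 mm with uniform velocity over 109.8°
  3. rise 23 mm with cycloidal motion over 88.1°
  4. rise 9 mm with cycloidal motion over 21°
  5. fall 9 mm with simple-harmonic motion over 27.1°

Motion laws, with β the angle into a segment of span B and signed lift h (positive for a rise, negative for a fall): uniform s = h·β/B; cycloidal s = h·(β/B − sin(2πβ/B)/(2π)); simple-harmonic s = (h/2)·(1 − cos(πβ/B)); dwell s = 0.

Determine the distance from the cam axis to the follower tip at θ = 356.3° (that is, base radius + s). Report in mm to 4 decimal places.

seg 1 [0°–114°] dwell: s stays 0.0000
seg 2 [114°–223.8°] uniform, h=18: full span → s += 18 → s = 18.0000
seg 3 [223.8°–311.9°] cycloidal, h=23: full span → s += 23 → s = 41.0000
seg 4 [311.9°–332.9°] cycloidal, h=9: full span → s += 9 → s = 50.0000
seg 5 [332.9°–360°] simple-harmonic, h=-9: θ=356.3° here. β=23.4, B=27.1. -9/2·(1 − cos(π·0.8635)) = -8.5924 → s = 41.4076
radial distance = base radius + s = 38 + 41.4076 = 79.4076

79.4076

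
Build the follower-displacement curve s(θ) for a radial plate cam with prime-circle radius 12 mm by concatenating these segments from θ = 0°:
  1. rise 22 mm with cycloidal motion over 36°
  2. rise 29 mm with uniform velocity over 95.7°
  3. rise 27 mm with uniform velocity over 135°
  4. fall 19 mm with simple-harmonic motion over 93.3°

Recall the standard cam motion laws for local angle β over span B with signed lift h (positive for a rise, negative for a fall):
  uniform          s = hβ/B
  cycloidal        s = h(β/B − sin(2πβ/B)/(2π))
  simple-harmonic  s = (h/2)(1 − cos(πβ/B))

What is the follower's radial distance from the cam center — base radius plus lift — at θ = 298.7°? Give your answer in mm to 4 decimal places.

seg 1 [0°–36°] cycloidal, h=22: full span → s += 22 → s = 22.0000
seg 2 [36°–131.7°] uniform, h=29: full span → s += 29 → s = 51.0000
seg 3 [131.7°–266.7°] uniform, h=27: full span → s += 27 → s = 78.0000
seg 4 [266.7°–360°] simple-harmonic, h=-19: θ=298.7° here. β=32, B=93.3. -19/2·(1 − cos(π·0.3430)) = -5.0015 → s = 72.9985
radial distance = base radius + s = 12 + 72.9985 = 84.9985

84.9985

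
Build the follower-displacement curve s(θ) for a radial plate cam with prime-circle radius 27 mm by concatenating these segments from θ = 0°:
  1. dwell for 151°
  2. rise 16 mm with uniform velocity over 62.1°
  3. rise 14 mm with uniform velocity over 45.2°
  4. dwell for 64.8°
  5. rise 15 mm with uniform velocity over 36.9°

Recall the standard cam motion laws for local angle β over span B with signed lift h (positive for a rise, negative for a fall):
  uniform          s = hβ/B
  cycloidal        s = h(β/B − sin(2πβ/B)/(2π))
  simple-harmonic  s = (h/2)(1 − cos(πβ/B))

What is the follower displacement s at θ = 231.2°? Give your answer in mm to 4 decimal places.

seg 1 [0°–151°] dwell: s stays 0.0000
seg 2 [151°–213.1°] uniform, h=16: full span → s += 16 → s = 16.0000
seg 3 [213.1°–258.3°] uniform, h=14: θ=231.2° here. β=18.1, B=45.2. 14·18.1/45.2 = 5.6062 → s = 21.6062

21.6062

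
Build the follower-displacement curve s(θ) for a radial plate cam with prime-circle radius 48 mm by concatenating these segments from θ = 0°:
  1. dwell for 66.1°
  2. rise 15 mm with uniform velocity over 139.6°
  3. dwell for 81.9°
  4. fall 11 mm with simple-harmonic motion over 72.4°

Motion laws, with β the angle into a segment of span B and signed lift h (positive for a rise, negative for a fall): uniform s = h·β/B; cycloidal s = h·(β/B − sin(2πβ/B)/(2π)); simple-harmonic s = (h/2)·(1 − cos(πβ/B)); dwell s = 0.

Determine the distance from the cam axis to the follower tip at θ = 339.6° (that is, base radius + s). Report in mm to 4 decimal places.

seg 1 [0°–66.1°] dwell: s stays 0.0000
seg 2 [66.1°–205.7°] uniform, h=15: full span → s += 15 → s = 15.0000
seg 3 [205.7°–287.6°] dwell: s stays 15.0000
seg 4 [287.6°–360°] simple-harmonic, h=-11: θ=339.6° here. β=52, B=72.4. -11/2·(1 − cos(π·0.7182)) = -8.9822 → s = 6.0178
radial distance = base radius + s = 48 + 6.0178 = 54.0178

54.0178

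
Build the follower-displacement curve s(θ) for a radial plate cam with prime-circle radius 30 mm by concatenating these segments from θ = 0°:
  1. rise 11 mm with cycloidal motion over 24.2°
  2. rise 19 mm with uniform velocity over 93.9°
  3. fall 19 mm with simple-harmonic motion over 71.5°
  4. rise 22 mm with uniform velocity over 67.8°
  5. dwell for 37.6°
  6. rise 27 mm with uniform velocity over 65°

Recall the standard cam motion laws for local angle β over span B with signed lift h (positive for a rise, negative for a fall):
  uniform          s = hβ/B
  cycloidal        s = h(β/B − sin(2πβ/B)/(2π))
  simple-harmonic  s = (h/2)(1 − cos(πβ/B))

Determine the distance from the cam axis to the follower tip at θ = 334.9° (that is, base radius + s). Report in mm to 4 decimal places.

seg 1 [0°–24.2°] cycloidal, h=11: full span → s += 11 → s = 11.0000
seg 2 [24.2°–118.1°] uniform, h=19: full span → s += 19 → s = 30.0000
seg 3 [118.1°–189.6°] simple-harmonic, h=-19: full span → s += -19 → s = 11.0000
seg 4 [189.6°–257.4°] uniform, h=22: full span → s += 22 → s = 33.0000
seg 5 [257.4°–295°] dwell: s stays 33.0000
seg 6 [295°–360°] uniform, h=27: θ=334.9° here. β=39.9, B=65. 27·39.9/65 = 16.5738 → s = 49.5738
radial distance = base radius + s = 30 + 49.5738 = 79.5738

79.5738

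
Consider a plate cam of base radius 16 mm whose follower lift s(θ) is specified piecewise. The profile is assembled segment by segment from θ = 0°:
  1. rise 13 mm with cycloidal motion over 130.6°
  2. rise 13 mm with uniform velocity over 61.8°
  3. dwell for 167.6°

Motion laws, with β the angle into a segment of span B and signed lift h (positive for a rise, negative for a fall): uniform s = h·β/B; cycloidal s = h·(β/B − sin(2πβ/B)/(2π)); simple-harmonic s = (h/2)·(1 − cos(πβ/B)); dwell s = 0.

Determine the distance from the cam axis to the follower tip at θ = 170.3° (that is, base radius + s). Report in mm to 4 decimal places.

seg 1 [0°–130.6°] cycloidal, h=13: full span → s += 13 → s = 13.0000
seg 2 [130.6°–192.4°] uniform, h=13: θ=170.3° here. β=39.7, B=61.8. 13·39.7/61.8 = 8.3511 → s = 21.3511
radial distance = base radius + s = 16 + 21.3511 = 37.3511

37.3511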